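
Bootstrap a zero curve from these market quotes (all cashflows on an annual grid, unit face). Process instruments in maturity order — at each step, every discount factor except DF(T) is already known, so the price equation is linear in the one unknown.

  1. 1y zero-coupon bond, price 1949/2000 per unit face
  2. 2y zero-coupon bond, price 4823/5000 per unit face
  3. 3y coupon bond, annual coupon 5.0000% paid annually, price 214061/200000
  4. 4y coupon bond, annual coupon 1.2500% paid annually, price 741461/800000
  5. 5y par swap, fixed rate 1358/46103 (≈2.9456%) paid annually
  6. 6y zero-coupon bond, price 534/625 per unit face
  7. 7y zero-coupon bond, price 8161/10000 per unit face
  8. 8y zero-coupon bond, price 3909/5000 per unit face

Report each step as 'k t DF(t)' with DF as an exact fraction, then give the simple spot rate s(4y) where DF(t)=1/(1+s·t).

step 1 [1y] zero: DF = P = 1949/2000 ≈ 0.974500
step 2 [2y] zero: DF = P = 4823/5000 ≈ 0.964600
step 3 [3y] bond c/1=1/20: DF=(214061/200000 − 1/20·(0.974500+0.964600))/(1+1/20) = 927/1000 ≈ 0.927000
step 4 [4y] bond c/1=1/80: DF=(741461/800000 − 1/80·(0.974500+0.964600+0.927000))/(1+1/80) = 22/25 ≈ 0.880000
step 5 [5y] swap r/1=1358/46103: DF=(1 − 1358/46103·(0.974500+0.964600+0.927000+0.880000))/(1+1358/46103) = 4321/5000 ≈ 0.864200
step 6 [6y] zero: DF = P = 534/625 ≈ 0.854400
step 7 [7y] zero: DF = P = 8161/10000 ≈ 0.816100
step 8 [8y] zero: DF = P = 3909/5000 ≈ 0.781800

1 1 1949/2000
2 2 4823/5000
3 3 927/1000
4 4 22/25
5 5 4321/5000
6 6 534/625
7 7 8161/10000
8 8 3909/5000
s(4y) = (1/(22/25) − 1)/(4) = 3/88 ≈ 3.4091%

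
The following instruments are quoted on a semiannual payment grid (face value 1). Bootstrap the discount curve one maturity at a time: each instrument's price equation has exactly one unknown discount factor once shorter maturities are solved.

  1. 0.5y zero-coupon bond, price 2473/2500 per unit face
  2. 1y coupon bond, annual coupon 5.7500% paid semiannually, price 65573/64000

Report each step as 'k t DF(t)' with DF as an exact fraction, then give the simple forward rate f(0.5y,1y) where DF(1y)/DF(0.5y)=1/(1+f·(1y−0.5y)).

1 1/2 2473/2500
2 1 9683/10000
f(0.5y,1y) = ((2473/2500)/(9683/10000) − 1)/(1/2) = 418/9683 ≈ 4.3168%

step 1 [0.5y] zero: DF = P = 2473/2500 ≈ 0.989200
step 2 [1y] bond c/2=23/800: DF=(65573/64000 − 23/800·(0.989200))/(1+23/800) = 9683/10000 ≈ 0.968300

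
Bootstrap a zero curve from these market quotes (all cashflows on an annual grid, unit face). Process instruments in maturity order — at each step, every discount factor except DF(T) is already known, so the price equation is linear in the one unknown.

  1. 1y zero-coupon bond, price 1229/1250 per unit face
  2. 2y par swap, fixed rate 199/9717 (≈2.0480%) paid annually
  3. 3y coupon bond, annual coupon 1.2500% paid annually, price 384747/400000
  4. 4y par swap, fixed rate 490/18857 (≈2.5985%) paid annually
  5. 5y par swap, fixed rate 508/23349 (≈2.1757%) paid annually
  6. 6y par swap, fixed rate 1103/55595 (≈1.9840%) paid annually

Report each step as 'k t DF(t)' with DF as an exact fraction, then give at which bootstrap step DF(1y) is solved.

step 1 [1y] zero: DF = P = 1229/1250 ≈ 0.983200
step 2 [2y] swap r/1=199/9717: DF=(1 − 199/9717·(0.983200))/(1+199/9717) = 4801/5000 ≈ 0.960200
step 3 [3y] bond c/1=1/80: DF=(384747/400000 − 1/80·(0.983200+0.960200))/(1+1/80) = 463/500 ≈ 0.926000
step 4 [4y] swap r/1=490/18857: DF=(1 − 490/18857·(0.983200+0.960200+0.926000))/(1+490/18857) = 451/500 ≈ 0.902000
step 5 [5y] swap r/1=508/23349: DF=(1 − 508/23349·(0.983200+0.960200+0.926000+0.902000))/(1+508/23349) = 1123/1250 ≈ 0.898400
step 6 [6y] swap r/1=1103/55595: DF=(1 − 1103/55595·(0.983200+0.960200+0.926000+0.902000+0.898400))/(1+1103/55595) = 8897/10000 ≈ 0.889700

1 1 1229/1250
2 2 4801/5000
3 3 463/500
4 4 451/500
5 5 1123/1250
6 6 8897/10000
DF(1y) is solved at step 1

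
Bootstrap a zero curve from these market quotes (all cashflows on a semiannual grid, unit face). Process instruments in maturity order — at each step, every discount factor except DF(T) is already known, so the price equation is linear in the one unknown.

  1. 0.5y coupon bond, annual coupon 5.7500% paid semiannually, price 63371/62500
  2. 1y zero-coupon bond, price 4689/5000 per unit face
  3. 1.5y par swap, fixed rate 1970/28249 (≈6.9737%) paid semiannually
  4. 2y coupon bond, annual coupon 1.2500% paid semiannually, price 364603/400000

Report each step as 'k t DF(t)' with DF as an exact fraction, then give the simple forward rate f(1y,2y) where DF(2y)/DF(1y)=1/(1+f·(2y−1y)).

1 1/2 616/625
2 1 4689/5000
3 3/2 1803/2000
4 2 8883/10000
f(1y,2y) = ((4689/5000)/(8883/10000) − 1)/(1) = 55/987 ≈ 5.5724%

step 1 [0.5y] bond c/2=23/800: DF=(63371/62500 − 23/800·(0))/(1+23/800) = 616/625 ≈ 0.985600
step 2 [1y] zero: DF = P = 4689/5000 ≈ 0.937800
step 3 [1.5y] swap r/2=985/28249: DF=(1 − 985/28249·(0.985600+0.937800))/(1+985/28249) = 1803/2000 ≈ 0.901500
step 4 [2y] bond c/2=1/160: DF=(364603/400000 − 1/160·(0.985600+0.937800+0.901500))/(1+1/160) = 8883/10000 ≈ 0.888300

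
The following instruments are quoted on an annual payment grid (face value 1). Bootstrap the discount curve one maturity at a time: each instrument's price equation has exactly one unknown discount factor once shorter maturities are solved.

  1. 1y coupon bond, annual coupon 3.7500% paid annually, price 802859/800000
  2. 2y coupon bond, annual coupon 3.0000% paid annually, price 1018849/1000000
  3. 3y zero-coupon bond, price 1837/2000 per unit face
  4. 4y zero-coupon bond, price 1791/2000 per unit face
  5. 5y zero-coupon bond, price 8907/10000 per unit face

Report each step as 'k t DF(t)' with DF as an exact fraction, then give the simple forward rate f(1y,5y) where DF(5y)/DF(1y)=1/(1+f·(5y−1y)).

1 1 9673/10000
2 2 961/1000
3 3 1837/2000
4 4 1791/2000
5 5 8907/10000
f(1y,5y) = ((9673/10000)/(8907/10000) − 1)/(4) = 383/17814 ≈ 2.1500%

step 1 [1y] bond c/1=3/80: DF=(802859/800000 − 3/80·(0))/(1+3/80) = 9673/10000 ≈ 0.967300
step 2 [2y] bond c/1=3/100: DF=(1018849/1000000 − 3/100·(0.967300))/(1+3/100) = 961/1000 ≈ 0.961000
step 3 [3y] zero: DF = P = 1837/2000 ≈ 0.918500
step 4 [4y] zero: DF = P = 1791/2000 ≈ 0.895500
step 5 [5y] zero: DF = P = 8907/10000 ≈ 0.890700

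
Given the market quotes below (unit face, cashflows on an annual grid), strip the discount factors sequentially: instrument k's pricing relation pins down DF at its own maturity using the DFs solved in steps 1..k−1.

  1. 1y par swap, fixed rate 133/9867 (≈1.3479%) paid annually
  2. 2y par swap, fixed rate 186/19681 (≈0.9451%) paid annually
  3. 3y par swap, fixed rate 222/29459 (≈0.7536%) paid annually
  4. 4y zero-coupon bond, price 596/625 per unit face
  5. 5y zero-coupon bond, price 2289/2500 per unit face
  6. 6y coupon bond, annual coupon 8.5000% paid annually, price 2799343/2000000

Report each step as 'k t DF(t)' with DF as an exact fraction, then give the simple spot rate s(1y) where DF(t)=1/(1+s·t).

1 1 9867/10000
2 2 4907/5000
3 3 4889/5000
4 4 596/625
5 5 2289/2500
6 6 1141/1250
s(1y) = (1/(9867/10000) − 1)/(1) = 133/9867 ≈ 1.3479%

step 1 [1y] swap r/1=133/9867: DF=(1 − 133/9867·(0))/(1+133/9867) = 9867/10000 ≈ 0.986700
step 2 [2y] swap r/1=186/19681: DF=(1 − 186/19681·(0.986700))/(1+186/19681) = 4907/5000 ≈ 0.981400
step 3 [3y] swap r/1=222/29459: DF=(1 − 222/29459·(0.986700+0.981400))/(1+222/29459) = 4889/5000 ≈ 0.977800
step 4 [4y] zero: DF = P = 596/625 ≈ 0.953600
step 5 [5y] zero: DF = P = 2289/2500 ≈ 0.915600
step 6 [6y] bond c/1=17/200: DF=(2799343/2000000 − 17/200·(0.986700+0.981400+0.977800+0.953600+0.915600))/(1+17/200) = 1141/1250 ≈ 0.912800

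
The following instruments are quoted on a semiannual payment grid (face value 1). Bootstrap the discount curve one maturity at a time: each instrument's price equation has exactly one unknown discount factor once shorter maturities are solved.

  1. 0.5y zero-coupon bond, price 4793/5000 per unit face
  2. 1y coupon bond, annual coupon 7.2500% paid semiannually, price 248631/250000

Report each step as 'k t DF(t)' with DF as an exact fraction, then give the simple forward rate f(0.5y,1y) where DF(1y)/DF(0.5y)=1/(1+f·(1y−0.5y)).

step 1 [0.5y] zero: DF = P = 4793/5000 ≈ 0.958600
step 2 [1y] bond c/2=29/800: DF=(248631/250000 − 29/800·(0.958600))/(1+29/800) = 4631/5000 ≈ 0.926200

1 1/2 4793/5000
2 1 4631/5000
f(0.5y,1y) = ((4793/5000)/(4631/5000) − 1)/(1/2) = 324/4631 ≈ 6.9963%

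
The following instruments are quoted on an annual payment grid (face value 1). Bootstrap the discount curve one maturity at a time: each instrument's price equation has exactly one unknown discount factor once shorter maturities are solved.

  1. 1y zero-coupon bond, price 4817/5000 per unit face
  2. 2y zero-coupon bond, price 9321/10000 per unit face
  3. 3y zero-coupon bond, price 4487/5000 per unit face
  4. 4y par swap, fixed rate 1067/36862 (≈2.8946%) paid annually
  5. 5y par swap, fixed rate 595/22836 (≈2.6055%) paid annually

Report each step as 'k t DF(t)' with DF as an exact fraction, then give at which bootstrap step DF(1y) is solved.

1 1 4817/5000
2 2 9321/10000
3 3 4487/5000
4 4 8933/10000
5 5 881/1000
DF(1y) is solved at step 1

step 1 [1y] zero: DF = P = 4817/5000 ≈ 0.963400
step 2 [2y] zero: DF = P = 9321/10000 ≈ 0.932100
step 3 [3y] zero: DF = P = 4487/5000 ≈ 0.897400
step 4 [4y] swap r/1=1067/36862: DF=(1 − 1067/36862·(0.963400+0.932100+0.897400))/(1+1067/36862) = 8933/10000 ≈ 0.893300
step 5 [5y] swap r/1=595/22836: DF=(1 − 595/22836·(0.963400+0.932100+0.897400+0.893300))/(1+595/22836) = 881/1000 ≈ 0.881000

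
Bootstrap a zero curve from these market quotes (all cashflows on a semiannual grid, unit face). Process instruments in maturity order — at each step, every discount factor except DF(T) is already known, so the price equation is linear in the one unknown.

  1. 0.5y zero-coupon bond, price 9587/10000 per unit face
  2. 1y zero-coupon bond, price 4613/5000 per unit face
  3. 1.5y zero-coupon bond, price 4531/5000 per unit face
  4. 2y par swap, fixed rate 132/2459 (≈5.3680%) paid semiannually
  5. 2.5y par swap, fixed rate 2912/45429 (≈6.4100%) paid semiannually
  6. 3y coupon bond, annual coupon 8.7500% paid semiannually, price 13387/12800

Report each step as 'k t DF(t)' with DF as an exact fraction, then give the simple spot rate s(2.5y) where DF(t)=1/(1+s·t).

step 1 [0.5y] zero: DF = P = 9587/10000 ≈ 0.958700
step 2 [1y] zero: DF = P = 4613/5000 ≈ 0.922600
step 3 [1.5y] zero: DF = P = 4531/5000 ≈ 0.906200
step 4 [2y] swap r/2=66/2459: DF=(1 − 66/2459·(0.958700+0.922600+0.906200))/(1+66/2459) = 901/1000 ≈ 0.901000
step 5 [2.5y] swap r/2=1456/45429: DF=(1 − 1456/45429·(0.958700+0.922600+0.906200+0.901000))/(1+1456/45429) = 534/625 ≈ 0.854400
step 6 [3y] bond c/2=7/160: DF=(13387/12800 − 7/160·(0.958700+0.922600+0.906200+0.901000+0.854400))/(1+7/160) = 2029/2500 ≈ 0.811600

1 1/2 9587/10000
2 1 4613/5000
3 3/2 4531/5000
4 2 901/1000
5 5/2 534/625
6 3 2029/2500
s(2.5y) = (1/(534/625) − 1)/(5/2) = 91/1335 ≈ 6.8165%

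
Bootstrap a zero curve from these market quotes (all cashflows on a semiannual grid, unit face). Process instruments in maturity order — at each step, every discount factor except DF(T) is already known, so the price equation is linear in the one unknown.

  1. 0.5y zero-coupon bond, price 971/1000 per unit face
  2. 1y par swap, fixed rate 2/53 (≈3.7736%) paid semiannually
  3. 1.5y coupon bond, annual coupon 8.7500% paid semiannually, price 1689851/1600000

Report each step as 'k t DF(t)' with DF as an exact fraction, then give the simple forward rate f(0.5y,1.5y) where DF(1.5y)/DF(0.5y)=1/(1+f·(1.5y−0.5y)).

step 1 [0.5y] zero: DF = P = 971/1000 ≈ 0.971000
step 2 [1y] swap r/2=1/53: DF=(1 − 1/53·(0.971000))/(1+1/53) = 1927/2000 ≈ 0.963500
step 3 [1.5y] bond c/2=7/160: DF=(1689851/1600000 − 7/160·(0.971000+0.963500))/(1+7/160) = 2327/2500 ≈ 0.930800

1 1/2 971/1000
2 1 1927/2000
3 3/2 2327/2500
f(0.5y,1.5y) = ((971/1000)/(2327/2500) − 1)/(1) = 201/4654 ≈ 4.3189%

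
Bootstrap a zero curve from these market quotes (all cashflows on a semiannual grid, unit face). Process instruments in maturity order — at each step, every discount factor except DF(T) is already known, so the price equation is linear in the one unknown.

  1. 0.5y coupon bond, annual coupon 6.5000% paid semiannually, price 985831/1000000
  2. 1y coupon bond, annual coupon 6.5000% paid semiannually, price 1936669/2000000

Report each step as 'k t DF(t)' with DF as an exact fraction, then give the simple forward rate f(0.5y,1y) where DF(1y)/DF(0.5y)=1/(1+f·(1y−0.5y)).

step 1 [0.5y] bond c/2=13/400: DF=(985831/1000000 − 13/400·(0))/(1+13/400) = 2387/2500 ≈ 0.954800
step 2 [1y] bond c/2=13/400: DF=(1936669/2000000 − 13/400·(0.954800))/(1+13/400) = 4539/5000 ≈ 0.907800

1 1/2 2387/2500
2 1 4539/5000
f(0.5y,1y) = ((2387/2500)/(4539/5000) − 1)/(1/2) = 470/4539 ≈ 10.3547%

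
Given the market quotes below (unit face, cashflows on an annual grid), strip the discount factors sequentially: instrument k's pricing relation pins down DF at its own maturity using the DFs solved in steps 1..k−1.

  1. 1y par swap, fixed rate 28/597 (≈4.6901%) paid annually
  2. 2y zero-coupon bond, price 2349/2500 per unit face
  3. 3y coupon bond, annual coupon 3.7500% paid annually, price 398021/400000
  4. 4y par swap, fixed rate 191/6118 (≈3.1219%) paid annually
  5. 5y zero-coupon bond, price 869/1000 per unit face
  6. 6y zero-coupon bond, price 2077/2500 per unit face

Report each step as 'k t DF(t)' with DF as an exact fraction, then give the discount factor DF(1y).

step 1 [1y] swap r/1=28/597: DF=(1 − 28/597·(0))/(1+28/597) = 597/625 ≈ 0.955200
step 2 [2y] zero: DF = P = 2349/2500 ≈ 0.939600
step 3 [3y] bond c/1=3/80: DF=(398021/400000 − 3/80·(0.955200+0.939600))/(1+3/80) = 4453/5000 ≈ 0.890600
step 4 [4y] swap r/1=191/6118: DF=(1 − 191/6118·(0.955200+0.939600+0.890600))/(1+191/6118) = 4427/5000 ≈ 0.885400
step 5 [5y] zero: DF = P = 869/1000 ≈ 0.869000
step 6 [6y] zero: DF = P = 2077/2500 ≈ 0.830800

1 1 597/625
2 2 2349/2500
3 3 4453/5000
4 4 4427/5000
5 5 869/1000
6 6 2077/2500
DF(1y) = 597/625 ≈ 0.955200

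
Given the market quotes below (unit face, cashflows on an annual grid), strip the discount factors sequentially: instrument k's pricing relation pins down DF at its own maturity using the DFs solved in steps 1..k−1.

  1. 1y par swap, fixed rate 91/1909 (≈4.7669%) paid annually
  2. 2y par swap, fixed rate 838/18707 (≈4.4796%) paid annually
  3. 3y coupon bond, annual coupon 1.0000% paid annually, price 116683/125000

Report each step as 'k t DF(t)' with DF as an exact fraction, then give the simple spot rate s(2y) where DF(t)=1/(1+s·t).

1 1 1909/2000
2 2 4581/5000
3 3 9057/10000
s(2y) = (1/(4581/5000) − 1)/(2) = 419/9162 ≈ 4.5732%

step 1 [1y] swap r/1=91/1909: DF=(1 − 91/1909·(0))/(1+91/1909) = 1909/2000 ≈ 0.954500
step 2 [2y] swap r/1=838/18707: DF=(1 − 838/18707·(0.954500))/(1+838/18707) = 4581/5000 ≈ 0.916200
step 3 [3y] bond c/1=1/100: DF=(116683/125000 − 1/100·(0.954500+0.916200))/(1+1/100) = 9057/10000 ≈ 0.905700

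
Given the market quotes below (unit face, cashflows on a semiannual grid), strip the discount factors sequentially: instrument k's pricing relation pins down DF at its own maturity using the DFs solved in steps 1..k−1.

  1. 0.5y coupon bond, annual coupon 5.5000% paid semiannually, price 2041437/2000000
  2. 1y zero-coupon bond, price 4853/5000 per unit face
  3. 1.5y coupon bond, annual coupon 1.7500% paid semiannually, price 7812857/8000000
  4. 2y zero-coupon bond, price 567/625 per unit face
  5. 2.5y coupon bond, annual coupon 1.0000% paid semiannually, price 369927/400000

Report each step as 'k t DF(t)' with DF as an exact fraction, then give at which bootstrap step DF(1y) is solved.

step 1 [0.5y] bond c/2=11/400: DF=(2041437/2000000 − 11/400·(0))/(1+11/400) = 4967/5000 ≈ 0.993400
step 2 [1y] zero: DF = P = 4853/5000 ≈ 0.970600
step 3 [1.5y] bond c/2=7/800: DF=(7812857/8000000 − 7/800·(0.993400+0.970600))/(1+7/800) = 9511/10000 ≈ 0.951100
step 4 [2y] zero: DF = P = 567/625 ≈ 0.907200
step 5 [2.5y] bond c/2=1/200: DF=(369927/400000 − 1/200·(0.993400+0.970600+0.951100+0.907200))/(1+1/200) = 2253/2500 ≈ 0.901200

1 1/2 4967/5000
2 1 4853/5000
3 3/2 9511/10000
4 2 567/625
5 5/2 2253/2500
DF(1y) is solved at step 2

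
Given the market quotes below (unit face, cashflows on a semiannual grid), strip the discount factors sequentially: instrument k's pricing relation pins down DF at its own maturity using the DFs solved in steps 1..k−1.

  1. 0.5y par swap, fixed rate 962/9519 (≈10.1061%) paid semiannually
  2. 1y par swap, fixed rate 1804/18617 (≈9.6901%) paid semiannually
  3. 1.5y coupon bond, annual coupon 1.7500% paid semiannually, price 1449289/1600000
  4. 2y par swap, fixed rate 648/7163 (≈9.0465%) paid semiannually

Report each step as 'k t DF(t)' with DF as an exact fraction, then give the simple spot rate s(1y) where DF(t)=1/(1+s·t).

step 1 [0.5y] swap r/2=481/9519: DF=(1 − 481/9519·(0))/(1+481/9519) = 9519/10000 ≈ 0.951900
step 2 [1y] swap r/2=902/18617: DF=(1 − 902/18617·(0.951900))/(1+902/18617) = 4549/5000 ≈ 0.909800
step 3 [1.5y] bond c/2=7/800: DF=(1449289/1600000 − 7/800·(0.951900+0.909800))/(1+7/800) = 4409/5000 ≈ 0.881800
step 4 [2y] swap r/2=324/7163: DF=(1 − 324/7163·(0.951900+0.909800+0.881800))/(1+324/7163) = 419/500 ≈ 0.838000

1 1/2 9519/10000
2 1 4549/5000
3 3/2 4409/5000
4 2 419/500
s(1y) = (1/(4549/5000) − 1)/(1) = 451/4549 ≈ 9.9143%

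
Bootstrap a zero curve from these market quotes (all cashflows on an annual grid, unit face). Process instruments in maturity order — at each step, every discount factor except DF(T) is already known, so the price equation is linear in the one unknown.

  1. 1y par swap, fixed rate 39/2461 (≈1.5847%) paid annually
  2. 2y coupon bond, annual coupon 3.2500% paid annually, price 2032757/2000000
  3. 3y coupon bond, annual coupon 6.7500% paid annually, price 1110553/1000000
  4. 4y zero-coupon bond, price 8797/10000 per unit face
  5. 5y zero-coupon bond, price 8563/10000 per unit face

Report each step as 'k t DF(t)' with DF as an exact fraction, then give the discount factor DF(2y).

step 1 [1y] swap r/1=39/2461: DF=(1 − 39/2461·(0))/(1+39/2461) = 2461/2500 ≈ 0.984400
step 2 [2y] bond c/1=13/400: DF=(2032757/2000000 − 13/400·(0.984400))/(1+13/400) = 4767/5000 ≈ 0.953400
step 3 [3y] bond c/1=27/400: DF=(1110553/1000000 − 27/400·(0.984400+0.953400))/(1+27/400) = 4589/5000 ≈ 0.917800
step 4 [4y] zero: DF = P = 8797/10000 ≈ 0.879700
step 5 [5y] zero: DF = P = 8563/10000 ≈ 0.856300

1 1 2461/2500
2 2 4767/5000
3 3 4589/5000
4 4 8797/10000
5 5 8563/10000
DF(2y) = 4767/5000 ≈ 0.953400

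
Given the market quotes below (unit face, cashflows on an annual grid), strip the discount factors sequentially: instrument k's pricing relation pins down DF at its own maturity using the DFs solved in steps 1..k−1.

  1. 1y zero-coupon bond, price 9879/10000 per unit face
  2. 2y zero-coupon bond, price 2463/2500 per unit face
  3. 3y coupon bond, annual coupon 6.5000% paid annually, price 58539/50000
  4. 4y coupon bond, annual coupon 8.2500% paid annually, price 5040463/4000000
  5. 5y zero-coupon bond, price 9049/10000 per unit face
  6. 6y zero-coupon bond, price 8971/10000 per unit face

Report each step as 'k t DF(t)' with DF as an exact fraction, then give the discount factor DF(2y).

step 1 [1y] zero: DF = P = 9879/10000 ≈ 0.987900
step 2 [2y] zero: DF = P = 2463/2500 ≈ 0.985200
step 3 [3y] bond c/1=13/200: DF=(58539/50000 − 13/200·(0.987900+0.985200))/(1+13/200) = 9789/10000 ≈ 0.978900
step 4 [4y] bond c/1=33/400: DF=(5040463/4000000 − 33/400·(0.987900+0.985200+0.978900))/(1+33/400) = 9391/10000 ≈ 0.939100
step 5 [5y] zero: DF = P = 9049/10000 ≈ 0.904900
step 6 [6y] zero: DF = P = 8971/10000 ≈ 0.897100

1 1 9879/10000
2 2 2463/2500
3 3 9789/10000
4 4 9391/10000
5 5 9049/10000
6 6 8971/10000
DF(2y) = 2463/2500 ≈ 0.985200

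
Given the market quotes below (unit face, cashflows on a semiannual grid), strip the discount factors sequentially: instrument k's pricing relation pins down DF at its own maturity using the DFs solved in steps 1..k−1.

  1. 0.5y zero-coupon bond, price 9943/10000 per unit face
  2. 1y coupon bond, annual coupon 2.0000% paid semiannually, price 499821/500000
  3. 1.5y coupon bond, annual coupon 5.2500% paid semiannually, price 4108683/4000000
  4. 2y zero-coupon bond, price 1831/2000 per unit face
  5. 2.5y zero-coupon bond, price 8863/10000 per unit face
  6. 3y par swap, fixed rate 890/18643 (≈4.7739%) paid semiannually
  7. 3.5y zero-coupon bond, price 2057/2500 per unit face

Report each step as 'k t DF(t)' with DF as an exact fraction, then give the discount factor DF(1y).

step 1 [0.5y] zero: DF = P = 9943/10000 ≈ 0.994300
step 2 [1y] bond c/2=1/100: DF=(499821/500000 − 1/100·(0.994300))/(1+1/100) = 9799/10000 ≈ 0.979900
step 3 [1.5y] bond c/2=21/800: DF=(4108683/4000000 − 21/800·(0.994300+0.979900))/(1+21/800) = 594/625 ≈ 0.950400
step 4 [2y] zero: DF = P = 1831/2000 ≈ 0.915500
step 5 [2.5y] zero: DF = P = 8863/10000 ≈ 0.886300
step 6 [3y] swap r/2=445/18643: DF=(1 − 445/18643·(0.994300+0.979900+0.950400+0.915500+0.886300))/(1+445/18643) = 1733/2000 ≈ 0.866500
step 7 [3.5y] zero: DF = P = 2057/2500 ≈ 0.822800

1 1/2 9943/10000
2 1 9799/10000
3 3/2 594/625
4 2 1831/2000
5 5/2 8863/10000
6 3 1733/2000
7 7/2 2057/2500
DF(1y) = 9799/10000 ≈ 0.979900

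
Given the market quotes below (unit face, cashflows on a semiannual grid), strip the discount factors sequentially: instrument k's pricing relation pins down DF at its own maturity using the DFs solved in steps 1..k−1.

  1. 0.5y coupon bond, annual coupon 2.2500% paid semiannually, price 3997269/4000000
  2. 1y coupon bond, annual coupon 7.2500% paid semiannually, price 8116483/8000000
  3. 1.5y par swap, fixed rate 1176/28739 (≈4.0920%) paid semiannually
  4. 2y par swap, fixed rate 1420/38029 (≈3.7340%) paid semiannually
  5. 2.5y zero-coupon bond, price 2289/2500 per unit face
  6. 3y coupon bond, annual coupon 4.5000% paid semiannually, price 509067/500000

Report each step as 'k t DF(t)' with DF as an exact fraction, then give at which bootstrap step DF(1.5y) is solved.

1 1/2 4941/5000
2 1 1889/2000
3 3/2 2353/2500
4 2 929/1000
5 5/2 2289/2500
6 3 8919/10000
DF(1.5y) is solved at step 3

step 1 [0.5y] bond c/2=9/800: DF=(3997269/4000000 − 9/800·(0))/(1+9/800) = 4941/5000 ≈ 0.988200
step 2 [1y] bond c/2=29/800: DF=(8116483/8000000 − 29/800·(0.988200))/(1+29/800) = 1889/2000 ≈ 0.944500
step 3 [1.5y] swap r/2=588/28739: DF=(1 − 588/28739·(0.988200+0.944500))/(1+588/28739) = 2353/2500 ≈ 0.941200
step 4 [2y] swap r/2=710/38029: DF=(1 − 710/38029·(0.988200+0.944500+0.941200))/(1+710/38029) = 929/1000 ≈ 0.929000
step 5 [2.5y] zero: DF = P = 2289/2500 ≈ 0.915600
step 6 [3y] bond c/2=9/400: DF=(509067/500000 − 9/400·(0.988200+0.944500+0.941200+0.929000+0.915600))/(1+9/400) = 8919/10000 ≈ 0.891900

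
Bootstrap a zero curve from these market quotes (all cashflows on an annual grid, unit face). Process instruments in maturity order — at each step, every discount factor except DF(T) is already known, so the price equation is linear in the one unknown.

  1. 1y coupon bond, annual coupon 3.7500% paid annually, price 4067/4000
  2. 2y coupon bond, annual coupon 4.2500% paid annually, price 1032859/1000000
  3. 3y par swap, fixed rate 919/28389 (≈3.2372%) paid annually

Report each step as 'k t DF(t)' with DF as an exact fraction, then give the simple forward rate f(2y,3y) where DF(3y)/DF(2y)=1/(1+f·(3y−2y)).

1 1 49/50
2 2 2377/2500
3 3 9081/10000
f(2y,3y) = ((2377/2500)/(9081/10000) − 1)/(1) = 427/9081 ≈ 4.7021%

step 1 [1y] bond c/1=3/80: DF=(4067/4000 − 3/80·(0))/(1+3/80) = 49/50 ≈ 0.980000
step 2 [2y] bond c/1=17/400: DF=(1032859/1000000 − 17/400·(0.980000))/(1+17/400) = 2377/2500 ≈ 0.950800
step 3 [3y] swap r/1=919/28389: DF=(1 − 919/28389·(0.980000+0.950800))/(1+919/28389) = 9081/10000 ≈ 0.908100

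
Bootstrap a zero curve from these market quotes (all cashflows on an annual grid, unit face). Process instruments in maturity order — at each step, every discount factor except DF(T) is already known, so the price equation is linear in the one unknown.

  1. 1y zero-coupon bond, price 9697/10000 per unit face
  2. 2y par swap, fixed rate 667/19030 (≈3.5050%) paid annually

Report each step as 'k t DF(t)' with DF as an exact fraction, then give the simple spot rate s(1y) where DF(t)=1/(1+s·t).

step 1 [1y] zero: DF = P = 9697/10000 ≈ 0.969700
step 2 [2y] swap r/1=667/19030: DF=(1 − 667/19030·(0.969700))/(1+667/19030) = 9333/10000 ≈ 0.933300

1 1 9697/10000
2 2 9333/10000
s(1y) = (1/(9697/10000) − 1)/(1) = 303/9697 ≈ 3.1247%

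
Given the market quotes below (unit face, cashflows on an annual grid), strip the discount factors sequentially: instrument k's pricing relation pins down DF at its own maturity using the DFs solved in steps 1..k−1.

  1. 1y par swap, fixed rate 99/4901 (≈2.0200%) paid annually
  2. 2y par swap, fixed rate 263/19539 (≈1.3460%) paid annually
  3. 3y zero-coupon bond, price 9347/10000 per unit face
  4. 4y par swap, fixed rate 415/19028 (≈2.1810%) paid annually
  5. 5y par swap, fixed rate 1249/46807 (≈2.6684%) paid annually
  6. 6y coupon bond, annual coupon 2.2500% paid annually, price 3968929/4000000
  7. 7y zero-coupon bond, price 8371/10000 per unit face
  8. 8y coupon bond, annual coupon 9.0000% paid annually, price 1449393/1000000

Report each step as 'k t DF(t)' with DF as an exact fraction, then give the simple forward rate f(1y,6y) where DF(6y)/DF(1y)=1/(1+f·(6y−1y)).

step 1 [1y] swap r/1=99/4901: DF=(1 − 99/4901·(0))/(1+99/4901) = 4901/5000 ≈ 0.980200
step 2 [2y] swap r/1=263/19539: DF=(1 − 263/19539·(0.980200))/(1+263/19539) = 9737/10000 ≈ 0.973700
step 3 [3y] zero: DF = P = 9347/10000 ≈ 0.934700
step 4 [4y] swap r/1=415/19028: DF=(1 − 415/19028·(0.980200+0.973700+0.934700))/(1+415/19028) = 917/1000 ≈ 0.917000
step 5 [5y] swap r/1=1249/46807: DF=(1 − 1249/46807·(0.980200+0.973700+0.934700+0.917000))/(1+1249/46807) = 8751/10000 ≈ 0.875100
step 6 [6y] bond c/1=9/400: DF=(3968929/4000000 − 9/400·(0.980200+0.973700+0.934700+0.917000+0.875100))/(1+9/400) = 4337/5000 ≈ 0.867400
step 7 [7y] zero: DF = P = 8371/10000 ≈ 0.837100
step 8 [8y] bond c/1=9/100: DF=(1449393/1000000 − 9/100·(0.980200+0.973700+0.934700+0.917000+0.875100+0.867400+0.837100))/(1+9/100) = 321/400 ≈ 0.802500

1 1 4901/5000
2 2 9737/10000
3 3 9347/10000
4 4 917/1000
5 5 8751/10000
6 6 4337/5000
7 7 8371/10000
8 8 321/400
f(1y,6y) = ((4901/5000)/(4337/5000) − 1)/(5) = 564/21685 ≈ 2.6009%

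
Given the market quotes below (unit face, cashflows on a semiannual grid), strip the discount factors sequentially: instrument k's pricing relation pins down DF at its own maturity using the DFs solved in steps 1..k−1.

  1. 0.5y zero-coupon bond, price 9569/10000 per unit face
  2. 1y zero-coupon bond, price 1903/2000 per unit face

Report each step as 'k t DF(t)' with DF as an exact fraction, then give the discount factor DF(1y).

step 1 [0.5y] zero: DF = P = 9569/10000 ≈ 0.956900
step 2 [1y] zero: DF = P = 1903/2000 ≈ 0.951500

1 1/2 9569/10000
2 1 1903/2000
DF(1y) = 1903/2000 ≈ 0.951500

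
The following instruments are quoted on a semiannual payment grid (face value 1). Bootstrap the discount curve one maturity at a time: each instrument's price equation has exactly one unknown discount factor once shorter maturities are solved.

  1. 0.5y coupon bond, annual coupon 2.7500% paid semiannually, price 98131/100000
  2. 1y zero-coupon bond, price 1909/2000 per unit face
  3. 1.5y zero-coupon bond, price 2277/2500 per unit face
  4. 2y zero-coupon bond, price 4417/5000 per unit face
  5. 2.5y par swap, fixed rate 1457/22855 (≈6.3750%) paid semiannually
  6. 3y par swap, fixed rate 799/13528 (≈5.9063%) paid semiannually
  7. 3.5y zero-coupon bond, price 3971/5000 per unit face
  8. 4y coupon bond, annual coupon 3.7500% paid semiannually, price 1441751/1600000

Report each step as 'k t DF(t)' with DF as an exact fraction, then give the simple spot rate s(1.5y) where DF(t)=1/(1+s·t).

step 1 [0.5y] bond c/2=11/800: DF=(98131/100000 − 11/800·(0))/(1+11/800) = 121/125 ≈ 0.968000
step 2 [1y] zero: DF = P = 1909/2000 ≈ 0.954500
step 3 [1.5y] zero: DF = P = 2277/2500 ≈ 0.910800
step 4 [2y] zero: DF = P = 4417/5000 ≈ 0.883400
step 5 [2.5y] swap r/2=1457/45710: DF=(1 − 1457/45710·(0.968000+0.954500+0.910800+0.883400))/(1+1457/45710) = 8543/10000 ≈ 0.854300
step 6 [3y] swap r/2=799/27056: DF=(1 − 799/27056·(0.968000+0.954500+0.910800+0.883400+0.854300))/(1+799/27056) = 4201/5000 ≈ 0.840200
step 7 [3.5y] zero: DF = P = 3971/5000 ≈ 0.794200
step 8 [4y] bond c/2=3/160: DF=(1441751/1600000 − 3/160·(0.968000+0.954500+0.910800+0.883400+0.854300+0.840200+0.794200))/(1+3/160) = 7703/10000 ≈ 0.770300

1 1/2 121/125
2 1 1909/2000
3 3/2 2277/2500
4 2 4417/5000
5 5/2 8543/10000
6 3 4201/5000
7 7/2 3971/5000
8 4 7703/10000
s(1.5y) = (1/(2277/2500) − 1)/(3/2) = 446/6831 ≈ 6.5291%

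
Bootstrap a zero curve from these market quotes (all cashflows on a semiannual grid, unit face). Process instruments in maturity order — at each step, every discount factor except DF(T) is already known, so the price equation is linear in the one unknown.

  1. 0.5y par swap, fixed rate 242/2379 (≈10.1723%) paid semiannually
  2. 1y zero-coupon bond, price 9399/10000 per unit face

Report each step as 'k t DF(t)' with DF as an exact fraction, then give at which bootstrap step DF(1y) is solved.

1 1/2 2379/2500
2 1 9399/10000
DF(1y) is solved at step 2

step 1 [0.5y] swap r/2=121/2379: DF=(1 − 121/2379·(0))/(1+121/2379) = 2379/2500 ≈ 0.951600
step 2 [1y] zero: DF = P = 9399/10000 ≈ 0.939900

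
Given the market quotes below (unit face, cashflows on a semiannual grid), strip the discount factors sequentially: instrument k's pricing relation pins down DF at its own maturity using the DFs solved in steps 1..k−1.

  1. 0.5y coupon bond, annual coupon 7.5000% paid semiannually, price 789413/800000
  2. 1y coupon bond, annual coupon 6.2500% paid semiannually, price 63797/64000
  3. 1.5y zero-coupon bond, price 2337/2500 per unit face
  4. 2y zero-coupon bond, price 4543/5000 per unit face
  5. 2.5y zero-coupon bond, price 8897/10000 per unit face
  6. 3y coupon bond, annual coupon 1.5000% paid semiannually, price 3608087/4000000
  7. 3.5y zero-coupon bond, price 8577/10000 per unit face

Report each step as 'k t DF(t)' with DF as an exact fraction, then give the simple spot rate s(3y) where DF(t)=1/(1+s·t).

step 1 [0.5y] bond c/2=3/80: DF=(789413/800000 − 3/80·(0))/(1+3/80) = 9511/10000 ≈ 0.951100
step 2 [1y] bond c/2=1/32: DF=(63797/64000 − 1/32·(0.951100))/(1+1/32) = 4689/5000 ≈ 0.937800
step 3 [1.5y] zero: DF = P = 2337/2500 ≈ 0.934800
step 4 [2y] zero: DF = P = 4543/5000 ≈ 0.908600
step 5 [2.5y] zero: DF = P = 8897/10000 ≈ 0.889700
step 6 [3y] bond c/2=3/400: DF=(3608087/4000000 − 3/400·(0.951100+0.937800+0.934800+0.908600+0.889700))/(1+3/400) = 8609/10000 ≈ 0.860900
step 7 [3.5y] zero: DF = P = 8577/10000 ≈ 0.857700

1 1/2 9511/10000
2 1 4689/5000
3 3/2 2337/2500
4 2 4543/5000
5 5/2 8897/10000
6 3 8609/10000
7 7/2 8577/10000
s(3y) = (1/(8609/10000) − 1)/(3) = 1391/25827 ≈ 5.3858%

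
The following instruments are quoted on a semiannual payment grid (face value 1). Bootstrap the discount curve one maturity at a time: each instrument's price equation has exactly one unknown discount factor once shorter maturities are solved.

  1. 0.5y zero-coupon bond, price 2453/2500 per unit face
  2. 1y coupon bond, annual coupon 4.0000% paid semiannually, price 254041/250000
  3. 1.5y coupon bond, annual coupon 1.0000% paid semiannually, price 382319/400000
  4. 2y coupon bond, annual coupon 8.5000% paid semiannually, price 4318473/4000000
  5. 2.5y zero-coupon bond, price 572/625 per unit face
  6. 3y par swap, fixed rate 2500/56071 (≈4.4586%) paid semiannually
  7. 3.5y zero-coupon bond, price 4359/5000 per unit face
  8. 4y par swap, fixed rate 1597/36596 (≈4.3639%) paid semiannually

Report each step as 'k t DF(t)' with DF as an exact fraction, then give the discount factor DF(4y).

step 1 [0.5y] zero: DF = P = 2453/2500 ≈ 0.981200
step 2 [1y] bond c/2=1/50: DF=(254041/250000 − 1/50·(0.981200))/(1+1/50) = 977/1000 ≈ 0.977000
step 3 [1.5y] bond c/2=1/200: DF=(382319/400000 − 1/200·(0.981200+0.977000))/(1+1/200) = 9413/10000 ≈ 0.941300
step 4 [2y] bond c/2=17/400: DF=(4318473/4000000 − 17/400·(0.981200+0.977000+0.941300))/(1+17/400) = 4587/5000 ≈ 0.917400
step 5 [2.5y] zero: DF = P = 572/625 ≈ 0.915200
step 6 [3y] swap r/2=1250/56071: DF=(1 − 1250/56071·(0.981200+0.977000+0.941300+0.917400+0.915200))/(1+1250/56071) = 7/8 ≈ 0.875000
step 7 [3.5y] zero: DF = P = 4359/5000 ≈ 0.871800
step 8 [4y] swap r/2=1597/73192: DF=(1 − 1597/73192·(0.981200+0.977000+0.941300+0.917400+0.915200+0.875000+0.871800))/(1+1597/73192) = 8403/10000 ≈ 0.840300

1 1/2 2453/2500
2 1 977/1000
3 3/2 9413/10000
4 2 4587/5000
5 5/2 572/625
6 3 7/8
7 7/2 4359/5000
8 4 8403/10000
DF(4y) = 8403/10000 ≈ 0.840300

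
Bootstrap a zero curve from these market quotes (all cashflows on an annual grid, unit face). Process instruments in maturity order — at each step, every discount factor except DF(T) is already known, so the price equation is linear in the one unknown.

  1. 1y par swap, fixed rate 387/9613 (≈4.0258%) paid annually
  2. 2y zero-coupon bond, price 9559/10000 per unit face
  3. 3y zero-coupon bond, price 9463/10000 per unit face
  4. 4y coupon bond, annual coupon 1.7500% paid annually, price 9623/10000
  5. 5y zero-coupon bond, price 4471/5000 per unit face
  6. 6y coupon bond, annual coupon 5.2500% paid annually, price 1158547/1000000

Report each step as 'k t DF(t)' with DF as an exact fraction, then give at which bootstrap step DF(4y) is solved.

step 1 [1y] swap r/1=387/9613: DF=(1 − 387/9613·(0))/(1+387/9613) = 9613/10000 ≈ 0.961300
step 2 [2y] zero: DF = P = 9559/10000 ≈ 0.955900
step 3 [3y] zero: DF = P = 9463/10000 ≈ 0.946300
step 4 [4y] bond c/1=7/400: DF=(9623/10000 − 7/400·(0.961300+0.955900+0.946300))/(1+7/400) = 1793/2000 ≈ 0.896500
step 5 [5y] zero: DF = P = 4471/5000 ≈ 0.894200
step 6 [6y] bond c/1=21/400: DF=(1158547/1000000 − 21/400·(0.961300+0.955900+0.946300+0.896500+0.894200))/(1+21/400) = 4343/5000 ≈ 0.868600

1 1 9613/10000
2 2 9559/10000
3 3 9463/10000
4 4 1793/2000
5 5 4471/5000
6 6 4343/5000
DF(4y) is solved at step 4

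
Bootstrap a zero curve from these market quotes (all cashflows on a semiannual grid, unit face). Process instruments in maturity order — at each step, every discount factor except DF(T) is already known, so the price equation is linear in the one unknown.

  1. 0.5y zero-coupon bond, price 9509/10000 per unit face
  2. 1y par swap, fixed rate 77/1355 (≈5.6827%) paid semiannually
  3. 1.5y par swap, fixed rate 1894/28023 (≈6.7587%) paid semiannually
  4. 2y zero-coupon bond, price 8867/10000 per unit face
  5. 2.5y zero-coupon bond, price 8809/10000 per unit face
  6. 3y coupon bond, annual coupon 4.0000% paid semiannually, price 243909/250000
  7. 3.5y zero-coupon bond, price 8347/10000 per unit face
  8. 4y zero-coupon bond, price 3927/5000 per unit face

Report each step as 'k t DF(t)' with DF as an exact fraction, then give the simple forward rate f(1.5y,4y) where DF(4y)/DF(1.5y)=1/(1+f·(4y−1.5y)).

step 1 [0.5y] zero: DF = P = 9509/10000 ≈ 0.950900
step 2 [1y] swap r/2=77/2710: DF=(1 − 77/2710·(0.950900))/(1+77/2710) = 9461/10000 ≈ 0.946100
step 3 [1.5y] swap r/2=947/28023: DF=(1 − 947/28023·(0.950900+0.946100))/(1+947/28023) = 9053/10000 ≈ 0.905300
step 4 [2y] zero: DF = P = 8867/10000 ≈ 0.886700
step 5 [2.5y] zero: DF = P = 8809/10000 ≈ 0.880900
step 6 [3y] bond c/2=1/50: DF=(243909/250000 − 1/50·(0.950900+0.946100+0.905300+0.886700+0.880900))/(1+1/50) = 8669/10000 ≈ 0.866900
step 7 [3.5y] zero: DF = P = 8347/10000 ≈ 0.834700
step 8 [4y] zero: DF = P = 3927/5000 ≈ 0.785400

1 1/2 9509/10000
2 1 9461/10000
3 3/2 9053/10000
4 2 8867/10000
5 5/2 8809/10000
6 3 8669/10000
7 7/2 8347/10000
8 4 3927/5000
f(1.5y,4y) = ((9053/10000)/(3927/5000) − 1)/(5/2) = 109/1785 ≈ 6.1064%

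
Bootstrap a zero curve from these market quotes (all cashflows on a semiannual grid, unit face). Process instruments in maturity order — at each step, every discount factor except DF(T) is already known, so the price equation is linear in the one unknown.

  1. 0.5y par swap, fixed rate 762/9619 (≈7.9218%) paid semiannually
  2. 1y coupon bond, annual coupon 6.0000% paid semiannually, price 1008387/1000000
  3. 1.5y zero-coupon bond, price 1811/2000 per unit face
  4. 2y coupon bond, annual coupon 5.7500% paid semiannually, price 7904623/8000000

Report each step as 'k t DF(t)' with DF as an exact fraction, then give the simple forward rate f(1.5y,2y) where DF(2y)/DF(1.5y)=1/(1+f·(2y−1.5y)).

step 1 [0.5y] swap r/2=381/9619: DF=(1 − 381/9619·(0))/(1+381/9619) = 9619/10000 ≈ 0.961900
step 2 [1y] bond c/2=3/100: DF=(1008387/1000000 − 3/100·(0.961900))/(1+3/100) = 951/1000 ≈ 0.951000
step 3 [1.5y] zero: DF = P = 1811/2000 ≈ 0.905500
step 4 [2y] bond c/2=23/800: DF=(7904623/8000000 − 23/800·(0.961900+0.951000+0.905500))/(1+23/800) = 8817/10000 ≈ 0.881700

1 1/2 9619/10000
2 1 951/1000
3 3/2 1811/2000
4 2 8817/10000
f(1.5y,2y) = ((1811/2000)/(8817/10000) − 1)/(1/2) = 476/8817 ≈ 5.3987%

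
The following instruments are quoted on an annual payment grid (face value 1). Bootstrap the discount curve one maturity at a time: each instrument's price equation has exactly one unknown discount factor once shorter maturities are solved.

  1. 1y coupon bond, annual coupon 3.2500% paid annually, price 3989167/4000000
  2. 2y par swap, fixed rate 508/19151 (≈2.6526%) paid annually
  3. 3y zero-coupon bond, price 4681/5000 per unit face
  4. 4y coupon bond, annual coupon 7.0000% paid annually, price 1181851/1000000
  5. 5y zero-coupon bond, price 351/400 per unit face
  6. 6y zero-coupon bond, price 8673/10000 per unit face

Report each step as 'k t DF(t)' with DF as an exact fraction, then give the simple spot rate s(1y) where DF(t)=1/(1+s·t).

1 1 9659/10000
2 2 2373/2500
3 3 4681/5000
4 4 459/500
5 5 351/400
6 6 8673/10000
s(1y) = (1/(9659/10000) − 1)/(1) = 341/9659 ≈ 3.5304%

step 1 [1y] bond c/1=13/400: DF=(3989167/4000000 − 13/400·(0))/(1+13/400) = 9659/10000 ≈ 0.965900
step 2 [2y] swap r/1=508/19151: DF=(1 − 508/19151·(0.965900))/(1+508/19151) = 2373/2500 ≈ 0.949200
step 3 [3y] zero: DF = P = 4681/5000 ≈ 0.936200
step 4 [4y] bond c/1=7/100: DF=(1181851/1000000 − 7/100·(0.965900+0.949200+0.936200))/(1+7/100) = 459/500 ≈ 0.918000
step 5 [5y] zero: DF = P = 351/400 ≈ 0.877500
step 6 [6y] zero: DF = P = 8673/10000 ≈ 0.867300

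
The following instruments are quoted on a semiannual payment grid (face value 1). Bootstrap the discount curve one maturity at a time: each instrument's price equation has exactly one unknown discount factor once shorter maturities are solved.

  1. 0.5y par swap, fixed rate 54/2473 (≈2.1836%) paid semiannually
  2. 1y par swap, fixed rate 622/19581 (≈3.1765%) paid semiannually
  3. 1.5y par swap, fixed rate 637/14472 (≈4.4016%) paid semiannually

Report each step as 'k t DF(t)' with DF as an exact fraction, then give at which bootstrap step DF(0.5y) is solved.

1 1/2 2473/2500
2 1 9689/10000
3 3/2 9363/10000
DF(0.5y) is solved at step 1

step 1 [0.5y] swap r/2=27/2473: DF=(1 − 27/2473·(0))/(1+27/2473) = 2473/2500 ≈ 0.989200
step 2 [1y] swap r/2=311/19581: DF=(1 − 311/19581·(0.989200))/(1+311/19581) = 9689/10000 ≈ 0.968900
step 3 [1.5y] swap r/2=637/28944: DF=(1 − 637/28944·(0.989200+0.968900))/(1+637/28944) = 9363/10000 ≈ 0.936300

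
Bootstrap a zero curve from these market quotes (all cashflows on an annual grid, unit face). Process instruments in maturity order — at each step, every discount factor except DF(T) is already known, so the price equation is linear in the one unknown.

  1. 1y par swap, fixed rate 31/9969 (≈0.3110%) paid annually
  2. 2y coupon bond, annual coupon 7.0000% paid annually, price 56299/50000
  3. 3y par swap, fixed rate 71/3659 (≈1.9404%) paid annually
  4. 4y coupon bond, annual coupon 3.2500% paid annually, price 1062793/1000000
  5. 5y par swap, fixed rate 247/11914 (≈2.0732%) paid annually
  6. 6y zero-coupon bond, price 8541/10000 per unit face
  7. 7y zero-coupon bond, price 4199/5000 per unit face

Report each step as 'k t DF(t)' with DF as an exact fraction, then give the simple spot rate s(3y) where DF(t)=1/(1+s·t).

1 1 9969/10000
2 2 9871/10000
3 3 1179/1250
4 4 2343/2500
5 5 2253/2500
6 6 8541/10000
7 7 4199/5000
s(3y) = (1/(1179/1250) − 1)/(3) = 71/3537 ≈ 2.0074%

step 1 [1y] swap r/1=31/9969: DF=(1 − 31/9969·(0))/(1+31/9969) = 9969/10000 ≈ 0.996900
step 2 [2y] bond c/1=7/100: DF=(56299/50000 − 7/100·(0.996900))/(1+7/100) = 9871/10000 ≈ 0.987100
step 3 [3y] swap r/1=71/3659: DF=(1 − 71/3659·(0.996900+0.987100))/(1+71/3659) = 1179/1250 ≈ 0.943200
step 4 [4y] bond c/1=13/400: DF=(1062793/1000000 − 13/400·(0.996900+0.987100+0.943200))/(1+13/400) = 2343/2500 ≈ 0.937200
step 5 [5y] swap r/1=247/11914: DF=(1 − 247/11914·(0.996900+0.987100+0.943200+0.937200))/(1+247/11914) = 2253/2500 ≈ 0.901200
step 6 [6y] zero: DF = P = 8541/10000 ≈ 0.854100
step 7 [7y] zero: DF = P = 4199/5000 ≈ 0.839800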